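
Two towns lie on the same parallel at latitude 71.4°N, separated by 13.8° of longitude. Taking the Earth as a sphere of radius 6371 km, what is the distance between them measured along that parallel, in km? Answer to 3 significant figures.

489 km

Arc length along a parallel = R cos φ · Δλ (with Δλ in radians).
= 6371 × cos 71.4° × (13.8° × π/180) = 6371 × 0.3190 × 0.2409 ≈ 489 km.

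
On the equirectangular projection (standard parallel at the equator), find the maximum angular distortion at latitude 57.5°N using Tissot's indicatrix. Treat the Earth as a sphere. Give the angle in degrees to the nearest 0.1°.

In the plate carrée (x = Rλ, y = Rφ), meridians are true-scale (h = 1) and parallels are stretched by k = sec φ.
At 57.5°: h = 1.000, k = 1.861; principal scales a = 1.861, b = 1.000.
sin(ω/2) = (a − b)/(a + b) = 0.8612/2.861 = 0.3010, so ω = 2 arcsin(0.3010) ≈ 35.0°.

35.0°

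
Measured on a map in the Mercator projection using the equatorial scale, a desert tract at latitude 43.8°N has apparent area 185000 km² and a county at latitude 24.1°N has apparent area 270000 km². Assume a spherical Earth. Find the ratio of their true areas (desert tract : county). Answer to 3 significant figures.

0.428

Since Mercator area scale is 1/cos²φ, the true area equals the apparent area multiplied by cos²φ.
True area of desert tract: 185000 × cos²(43.8°) = 185000 × 0.5209 = 96370 km².
True area of county: 270000 × cos²(24.1°) = 270000 × 0.8333 = 225000 km².
Ratio = 96370 / 225000 ≈ 0.428.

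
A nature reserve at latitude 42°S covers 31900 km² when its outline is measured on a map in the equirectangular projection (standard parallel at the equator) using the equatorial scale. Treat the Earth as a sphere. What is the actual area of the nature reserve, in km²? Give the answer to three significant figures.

In the plate carrée (x = Rλ, y = Rφ), meridians are true-scale (h = 1) and parallels are stretched by k = sec φ.
Areal scale = h·k = 1 × sec φ; at 42°, h = 1.000, k = 1.346, so h·k = 1.346.
True area = apparent / (areal scale) = 31900 / 1.346 ≈ 23700 km².

23700 km²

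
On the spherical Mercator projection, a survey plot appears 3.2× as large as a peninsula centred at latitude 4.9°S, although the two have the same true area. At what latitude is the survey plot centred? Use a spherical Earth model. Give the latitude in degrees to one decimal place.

56.2°

On Mercator, (apparent₁)/(apparent₂) = sec²φ₁ / sec²φ₂ when true areas are equal.
cos²φ₂ / cos²φ₁ = 3.2  ⇒  cos φ₁ = cos 4.9° / √3.2 = 0.9963/1.789 = 0.5570.
φ₁ = arccos(0.5570) ≈ 56.2°.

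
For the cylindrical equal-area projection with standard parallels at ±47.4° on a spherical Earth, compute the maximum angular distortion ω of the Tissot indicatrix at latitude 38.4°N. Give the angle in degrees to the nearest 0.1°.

16.7°

Cylindrical equal-area (φ₀ = 47.4°): h = cos φ / cos 47.4° along meridians, k = cos 47.4° / cos φ along parallels; h·k = 1.
At 38.4°: h = 1.158, k = 0.8637; principal scales a = 1.158, b = 0.8637.
sin(ω/2) = (a − b)/(a + b) = 0.2941/2.022 = 0.1455, so ω = 2 arcsin(0.1455) ≈ 16.7°.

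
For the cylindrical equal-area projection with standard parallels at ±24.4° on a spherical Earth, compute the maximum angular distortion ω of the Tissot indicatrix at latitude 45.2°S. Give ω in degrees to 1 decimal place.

29.1°

A cylindrical equal-area projection with standard parallel φ₀ has meridian scale h = cos φ / cos φ₀ and parallel scale k = cos φ₀ / cos φ (so areas are preserved, h·k = 1).
At 45.2°: h = 0.7737, k = 1.292; principal scales a = 1.292, b = 0.7737.
sin(ω/2) = (a − b)/(a + b) = 0.5187/2.066 = 0.2510, so ω = 2 arcsin(0.2510) ≈ 29.1°.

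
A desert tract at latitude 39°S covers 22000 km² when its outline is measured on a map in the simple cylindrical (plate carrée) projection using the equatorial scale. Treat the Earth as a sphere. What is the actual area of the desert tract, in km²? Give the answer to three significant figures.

17100 km²

For the equirectangular projection with φ₀ = 0 (plate carrée), h = 1 along meridians and k = sec φ along parallels.
Areal scale = h·k = 1 × sec φ; at 39°, h = 1.000, k = 1.287, so h·k = 1.287.
True area = apparent / (areal scale) = 22000 / 1.287 ≈ 17100 km².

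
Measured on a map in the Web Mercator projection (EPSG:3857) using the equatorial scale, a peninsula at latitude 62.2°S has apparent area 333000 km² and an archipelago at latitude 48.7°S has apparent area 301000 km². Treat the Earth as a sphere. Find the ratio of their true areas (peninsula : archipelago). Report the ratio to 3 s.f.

Mercator's areal exaggeration is sec²φ; hence true area = (apparent area) · cos²φ.
True area of peninsula: 333000 × cos²(62.2°) = 333000 × 0.2175 = 72430 km².
True area of archipelago: 301000 × cos²(48.7°) = 301000 × 0.4356 = 131100 km².
Ratio = 72430 / 131100 ≈ 0.552.

0.552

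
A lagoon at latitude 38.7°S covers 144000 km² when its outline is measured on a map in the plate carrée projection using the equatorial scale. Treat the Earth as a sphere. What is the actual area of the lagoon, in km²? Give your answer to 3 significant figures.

112000 km²

In the plate carrée (x = Rλ, y = Rφ), meridians are true-scale (h = 1) and parallels are stretched by k = sec φ.
Areal scale = h·k = 1 × sec φ; at 38.7°, h = 1.000, k = 1.281, so h·k = 1.281.
True area = apparent / (areal scale) = 144000 / 1.281 ≈ 112000 km².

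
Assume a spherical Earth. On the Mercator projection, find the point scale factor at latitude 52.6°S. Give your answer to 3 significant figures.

1.65

For Mercator, h = k = sec φ (a conformal cylindrical projection has a single point scale, 1/cos φ).
k = 1/cos 52.6° = 1/0.6074 = 1.646.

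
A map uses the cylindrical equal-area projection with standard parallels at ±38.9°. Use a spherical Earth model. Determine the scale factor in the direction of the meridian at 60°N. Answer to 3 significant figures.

0.642

A cylindrical equal-area projection with standard parallel φ₀ has meridian scale h = cos φ / cos φ₀ and parallel scale k = cos φ₀ / cos φ (so areas are preserved, h·k = 1).
h = cos 60° / cos 38.9° = 0.5000/0.7782 = 0.6425.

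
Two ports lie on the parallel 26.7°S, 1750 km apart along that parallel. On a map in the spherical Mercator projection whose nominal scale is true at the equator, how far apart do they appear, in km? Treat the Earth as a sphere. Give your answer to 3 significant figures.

For Mercator, h = k = sec φ (a conformal cylindrical projection has a single point scale, 1/cos φ).
Along the parallel, k = sec 26.7° = 1/0.8934 = 1.119.
Map distance = 1750 × 1.119 ≈ 1960 km.

1960 km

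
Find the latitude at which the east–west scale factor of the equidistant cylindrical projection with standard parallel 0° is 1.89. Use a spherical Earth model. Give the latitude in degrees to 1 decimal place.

Plate carrée: h = 1, k = sec φ along parallels.
sec φ = 1.89  ⇒  cos φ = 0.5291  ⇒  φ ≈ 58.1°.

58.1°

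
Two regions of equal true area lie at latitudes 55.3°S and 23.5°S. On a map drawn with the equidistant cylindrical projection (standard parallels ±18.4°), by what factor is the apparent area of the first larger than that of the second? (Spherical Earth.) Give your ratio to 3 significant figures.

The equidistant cylindrical projection with φ₀ = 18.4° has h = 1 (meridians true) and k = cos φ₀ / cos φ along parallels.
Areal scale at 55.3°: h·k = 1.000 × 1.667 = 1.667.
Areal scale at 23.5°: h·k = 1.000 × 1.035 = 1.035.
Ratio = 1.667/1.035 ≈ 1.61.

1.61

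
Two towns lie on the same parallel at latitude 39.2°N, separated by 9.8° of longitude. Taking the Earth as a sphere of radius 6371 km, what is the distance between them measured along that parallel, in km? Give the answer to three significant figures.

844 km

Arc length along a parallel = R cos φ · Δλ (with Δλ in radians).
= 6371 × cos 39.2° × (9.8° × π/180) = 6371 × 0.7749 × 0.1710 ≈ 844 km.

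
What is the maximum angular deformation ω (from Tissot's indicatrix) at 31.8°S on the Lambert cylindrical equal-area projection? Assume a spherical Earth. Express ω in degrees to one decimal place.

18.6°

The Lambert cylindrical equal-area projection is the cylindrical equal-area projection with its standard parallel at the equator (φ₀ = 0). Cylindrical equal-area (φ₀ = 0°): h = cos φ / cos 0° along meridians, k = cos 0° / cos φ along parallels; h·k = 1.
At 31.8°: h = 0.8499, k = 1.177; principal scales a = 1.177, b = 0.8499.
sin(ω/2) = (a − b)/(a + b) = 0.3267/2.027 = 0.1612, so ω = 2 arcsin(0.1612) ≈ 18.6°.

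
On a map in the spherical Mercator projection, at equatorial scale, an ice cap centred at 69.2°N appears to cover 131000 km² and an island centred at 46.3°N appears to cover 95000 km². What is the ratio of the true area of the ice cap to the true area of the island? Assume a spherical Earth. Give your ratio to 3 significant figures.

On Mercator the areal scale is sec²φ, so true area = apparent × cos²φ.
True area of ice cap: 131000 × cos²(69.2°) = 131000 × 0.1261 = 16520 km².
True area of island: 95000 × cos²(46.3°) = 95000 × 0.4773 = 45350 km².
Ratio = 16520 / 45350 ≈ 0.364.

0.364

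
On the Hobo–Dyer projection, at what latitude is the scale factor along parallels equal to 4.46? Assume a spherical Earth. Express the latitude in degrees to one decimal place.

79.8°

Hobo–Dyer is a cylindrical equal-area projection with standard parallels at ±37.5°. A cylindrical equal-area projection with standard parallel φ₀ has meridian scale h = cos φ / cos φ₀ and parallel scale k = cos φ₀ / cos φ (so areas are preserved, h·k = 1).
k = cos φ₀ / cos φ = 4.46  ⇒  cos φ = cos 37.5° / 4.46 = 0.1779.
φ = arccos(0.1779) ≈ 79.8°.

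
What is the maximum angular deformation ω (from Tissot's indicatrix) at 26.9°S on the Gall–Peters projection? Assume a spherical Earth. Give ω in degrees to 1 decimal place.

26.4°

The Gall–Peters projection is cylindrical equal-area with φ₀ = 45°. For cylindrical equal-area with standard parallel φ₀, h = cos φ / cos φ₀ and k = cos φ₀ / cos φ, so h·k = 1.
At 26.9°: h = 1.261, k = 0.7929; principal scales a = 1.261, b = 0.7929.
sin(ω/2) = (a − b)/(a + b) = 0.4683/2.054 = 0.2280, so ω = 2 arcsin(0.2280) ≈ 26.4°.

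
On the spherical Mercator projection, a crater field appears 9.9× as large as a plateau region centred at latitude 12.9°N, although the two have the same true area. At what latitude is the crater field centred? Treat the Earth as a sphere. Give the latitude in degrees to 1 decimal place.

72.0°

On Mercator, (apparent₁)/(apparent₂) = sec²φ₁ / sec²φ₂ when true areas are equal.
cos²φ₂ / cos²φ₁ = 9.9  ⇒  cos φ₁ = cos 12.9° / √9.9 = 0.9748/3.146 = 0.3098.
φ₁ = arccos(0.3098) ≈ 72.0°.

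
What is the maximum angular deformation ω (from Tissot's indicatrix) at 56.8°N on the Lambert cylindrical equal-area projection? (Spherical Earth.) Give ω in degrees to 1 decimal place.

65.2°

The Lambert cylindrical equal-area projection is the cylindrical equal-area projection with its standard parallel at the equator (φ₀ = 0). For cylindrical equal-area with standard parallel φ₀, h = cos φ / cos φ₀ and k = cos φ₀ / cos φ, so h·k = 1.
At 56.8°: h = 0.5476, k = 1.826; principal scales a = 1.826, b = 0.5476.
sin(ω/2) = (a − b)/(a + b) = 1.279/2.374 = 0.5387, so ω = 2 arcsin(0.5387) ≈ 65.2°.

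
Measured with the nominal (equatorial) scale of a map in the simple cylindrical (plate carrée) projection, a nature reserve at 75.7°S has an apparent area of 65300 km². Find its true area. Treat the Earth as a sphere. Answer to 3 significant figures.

In the plate carrée (x = Rλ, y = Rφ), meridians are true-scale (h = 1) and parallels are stretched by k = sec φ.
Areal scale = h·k = 1 × sec φ; at 75.7°, h = 1.000, k = 4.049, so h·k = 4.049.
True area = apparent / (areal scale) = 65300 / 4.049 ≈ 16100 km².

16100 km²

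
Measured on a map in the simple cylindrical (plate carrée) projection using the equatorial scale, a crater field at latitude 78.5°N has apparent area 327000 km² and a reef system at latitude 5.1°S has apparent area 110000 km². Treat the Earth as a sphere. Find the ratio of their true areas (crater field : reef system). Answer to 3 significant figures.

On the plate carrée, areal scale = h·k = 1 × sec φ, so true area = apparent × cos φ.
True area of crater field: 327000 × cos(78.5°) = 327000 × 0.1994 = 65190 km².
True area of reef system: 110000 × cos(5.1°) = 110000 × 0.9960 = 109600 km².
Ratio = 65190 / 109600 ≈ 0.595.

0.595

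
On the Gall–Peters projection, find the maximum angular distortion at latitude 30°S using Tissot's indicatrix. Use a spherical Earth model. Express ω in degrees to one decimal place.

Gall–Peters is a cylindrical equal-area projection with standard parallels at ±45°. A cylindrical equal-area projection with standard parallel φ₀ has meridian scale h = cos φ / cos φ₀ and parallel scale k = cos φ₀ / cos φ (so areas are preserved, h·k = 1).
At 30°: h = 1.225, k = 0.8165; principal scales a = 1.225, b = 0.8165.
sin(ω/2) = (a − b)/(a + b) = 0.4082/2.041 = 0.2000, so ω = 2 arcsin(0.2000) ≈ 23.1°.

23.1°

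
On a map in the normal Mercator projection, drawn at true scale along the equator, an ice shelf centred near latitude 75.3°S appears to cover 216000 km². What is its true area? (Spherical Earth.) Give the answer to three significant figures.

For Mercator, h = k = sec φ (a conformal cylindrical projection has a single point scale, 1/cos φ).
Areal scale = k² = sec²φ = 1/cos²(75.3°) = 1/0.2538² = 15.53.
True area = apparent / (areal scale) = 216000 / 15.53 ≈ 13900 km².

13900 km²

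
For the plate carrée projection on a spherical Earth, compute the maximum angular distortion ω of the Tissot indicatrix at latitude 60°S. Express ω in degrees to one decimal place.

In the plate carrée (x = Rλ, y = Rφ), meridians are true-scale (h = 1) and parallels are stretched by k = sec φ.
At 60°: h = 1.000, k = 2.000; principal scales a = 2.000, b = 1.000.
sin(ω/2) = (a − b)/(a + b) = 1.0000/3.000 = 0.3333, so ω = 2 arcsin(0.3333) ≈ 38.9°.

38.9°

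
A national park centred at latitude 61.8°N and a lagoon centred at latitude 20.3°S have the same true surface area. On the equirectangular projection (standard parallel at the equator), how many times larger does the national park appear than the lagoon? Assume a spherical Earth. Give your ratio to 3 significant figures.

For the equirectangular projection with φ₀ = 0 (plate carrée), h = 1 along meridians and k = sec φ along parallels.
Areal scale at 61.8°: h·k = 1.000 × 2.116 = 2.116.
Areal scale at 20.3°: h·k = 1.000 × 1.066 = 1.066.
Ratio = 2.116/1.066 ≈ 1.98.

1.98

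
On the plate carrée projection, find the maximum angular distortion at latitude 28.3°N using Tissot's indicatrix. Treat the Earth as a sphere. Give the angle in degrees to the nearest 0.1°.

Plate carrée maps x = Rλ, y = Rφ. The meridian scale is h = 1 and the parallel scale is k = 1/cos φ = sec φ.
At 28.3°: h = 1.000, k = 1.136; principal scales a = 1.136, b = 1.000.
sin(ω/2) = (a − b)/(a + b) = 0.1357/2.136 = 0.06356, so ω = 2 arcsin(0.06356) ≈ 7.3°.

7.3°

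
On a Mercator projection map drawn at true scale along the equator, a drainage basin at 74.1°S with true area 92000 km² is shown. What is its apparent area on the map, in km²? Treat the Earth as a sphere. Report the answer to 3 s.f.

1230000 km²

Mercator is conformal, so the point scale is isotropic: h = k = sec φ = 1/cos φ.
Areal scale = k² = sec²φ = 1/cos²(74.1°) = 1/0.2740² = 13.32.
Apparent area = 92000 × 13.32 ≈ 1230000 km².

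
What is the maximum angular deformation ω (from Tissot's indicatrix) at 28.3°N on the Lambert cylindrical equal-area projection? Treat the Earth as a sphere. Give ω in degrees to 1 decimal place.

The Lambert cylindrical equal-area projection is the cylindrical equal-area projection with its standard parallel at the equator (φ₀ = 0). Cylindrical equal-area (φ₀ = 0°): h = cos φ / cos 0° along meridians, k = cos 0° / cos φ along parallels; h·k = 1.
At 28.3°: h = 0.8805, k = 1.136; principal scales a = 1.136, b = 0.8805.
sin(ω/2) = (a − b)/(a + b) = 0.2553/2.016 = 0.1266, so ω = 2 arcsin(0.1266) ≈ 14.5°.

14.5°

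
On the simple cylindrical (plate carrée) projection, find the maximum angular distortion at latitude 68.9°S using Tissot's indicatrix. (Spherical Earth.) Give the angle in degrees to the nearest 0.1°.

For the equirectangular projection with φ₀ = 0 (plate carrée), h = 1 along meridians and k = sec φ along parallels.
At 68.9°: h = 1.000, k = 2.778; principal scales a = 2.778, b = 1.000.
sin(ω/2) = (a − b)/(a + b) = 1.778/3.778 = 0.4706, so ω = 2 arcsin(0.4706) ≈ 56.1°.

56.1°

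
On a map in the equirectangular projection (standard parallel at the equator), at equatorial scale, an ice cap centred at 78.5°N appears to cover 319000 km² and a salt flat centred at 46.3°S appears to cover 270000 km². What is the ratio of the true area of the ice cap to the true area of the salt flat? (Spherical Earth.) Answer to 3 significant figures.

0.341

On the plate carrée, areal scale = h·k = 1 × sec φ, so true area = apparent × cos φ.
True area of ice cap: 319000 × cos(78.5°) = 319000 × 0.1994 = 63600 km².
True area of salt flat: 270000 × cos(46.3°) = 270000 × 0.6909 = 186500 km².
Ratio = 63600 / 186500 ≈ 0.341.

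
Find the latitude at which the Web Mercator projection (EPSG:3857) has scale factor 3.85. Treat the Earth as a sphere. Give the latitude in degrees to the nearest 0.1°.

Mercator scale is k = sec φ = 1/cos φ.
1/cos φ = 3.85  ⇒  cos φ = 0.2597  ⇒  φ = arccos(0.2597) ≈ 74.9°.

74.9°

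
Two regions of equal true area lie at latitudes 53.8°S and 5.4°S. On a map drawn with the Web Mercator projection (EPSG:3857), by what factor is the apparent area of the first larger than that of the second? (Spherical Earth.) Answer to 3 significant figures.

2.84

Mercator areal scale is sec²φ.
At 53.8°: sec²(53.8°) = 1/0.5906² = 2.867.
At 5.4°: sec²(5.4°) = 1/0.9956² = 1.009.
Ratio = 2.867/1.009 = cos²(5.4°)/cos²(53.8°) ≈ 2.84.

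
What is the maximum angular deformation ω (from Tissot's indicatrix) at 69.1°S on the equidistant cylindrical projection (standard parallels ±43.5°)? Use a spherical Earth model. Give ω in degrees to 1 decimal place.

In the equirectangular projection with standard parallel φ₀ = 43.5° (x = Rλ cos φ₀, y = Rφ), meridians are true-scale (h = 1) and the parallel scale is k = cos φ₀ / cos φ.
At 69.1°: h = 1.000, k = 2.033; principal scales a = 2.033, b = 1.000.
sin(ω/2) = (a − b)/(a + b) = 1.033/3.033 = 0.3407, so ω = 2 arcsin(0.3407) ≈ 39.8°.

39.8°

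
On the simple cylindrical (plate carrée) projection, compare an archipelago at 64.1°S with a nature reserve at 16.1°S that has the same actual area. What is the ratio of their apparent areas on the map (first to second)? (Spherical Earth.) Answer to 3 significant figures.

Plate carrée maps x = Rλ, y = Rφ. The meridian scale is h = 1 and the parallel scale is k = 1/cos φ = sec φ.
Areal scale at 64.1°: h·k = 1.000 × 2.289 = 2.289.
Areal scale at 16.1°: h·k = 1.000 × 1.041 = 1.041.
Ratio = 2.289/1.041 ≈ 2.20.

2.20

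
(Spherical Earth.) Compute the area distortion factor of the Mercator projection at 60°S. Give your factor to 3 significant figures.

For Mercator, h = k = sec φ (a conformal cylindrical projection has a single point scale, 1/cos φ).
Areal scale = k² = sec²φ = 1/cos²(60°) = 1/0.5000² = 4.000.

4.00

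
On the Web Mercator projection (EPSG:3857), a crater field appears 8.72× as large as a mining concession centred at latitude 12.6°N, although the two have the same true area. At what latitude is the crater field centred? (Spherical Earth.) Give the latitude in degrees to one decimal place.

Mercator areal scale is sec²φ, so apparent-area ratio = sec²φ₁ / sec²φ₂ = cos²φ₂ / cos²φ₁.
cos²φ₂ / cos²φ₁ = 8.72  ⇒  cos φ₁ = cos 12.6° / √8.72 = 0.9759/2.953 = 0.3305.
φ₁ = arccos(0.3305) ≈ 70.7°.

70.7°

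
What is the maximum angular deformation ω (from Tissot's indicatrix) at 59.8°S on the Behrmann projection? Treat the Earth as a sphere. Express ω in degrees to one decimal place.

59.4°

The Behrmann projection is cylindrical equal-area with φ₀ = 30°. A cylindrical equal-area projection with standard parallel φ₀ has meridian scale h = cos φ / cos φ₀ and parallel scale k = cos φ₀ / cos φ (so areas are preserved, h·k = 1).
At 59.8°: h = 0.5808, k = 1.722; principal scales a = 1.722, b = 0.5808.
sin(ω/2) = (a − b)/(a + b) = 1.141/2.302 = 0.4955, so ω = 2 arcsin(0.4955) ≈ 59.4°.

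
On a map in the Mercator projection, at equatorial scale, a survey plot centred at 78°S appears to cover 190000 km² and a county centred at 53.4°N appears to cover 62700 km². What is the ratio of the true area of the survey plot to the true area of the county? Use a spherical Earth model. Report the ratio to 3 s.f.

0.368

On Mercator the areal scale is sec²φ, so true area = apparent × cos²φ.
True area of survey plot: 190000 × cos²(78°) = 190000 × 0.04323 = 8213 km².
True area of county: 62700 × cos²(53.4°) = 62700 × 0.3555 = 22290 km².
Ratio = 8213 / 22290 ≈ 0.368.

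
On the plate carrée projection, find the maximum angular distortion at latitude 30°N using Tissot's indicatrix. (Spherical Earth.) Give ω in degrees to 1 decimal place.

Plate carrée maps x = Rλ, y = Rφ. The meridian scale is h = 1 and the parallel scale is k = 1/cos φ = sec φ.
At 30°: h = 1.000, k = 1.155; principal scales a = 1.155, b = 1.000.
sin(ω/2) = (a − b)/(a + b) = 0.1547/2.155 = 0.07180, so ω = 2 arcsin(0.07180) ≈ 8.2°.

8.2°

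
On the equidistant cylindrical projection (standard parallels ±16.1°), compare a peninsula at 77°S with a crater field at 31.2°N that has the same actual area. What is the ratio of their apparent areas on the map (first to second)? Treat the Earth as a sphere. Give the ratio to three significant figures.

The equidistant cylindrical projection with φ₀ = 16.1° has h = 1 (meridians true) and k = cos φ₀ / cos φ along parallels.
Areal scale at 77°: h·k = 1.000 × 4.271 = 4.271.
Areal scale at 31.2°: h·k = 1.000 × 1.123 = 1.123.
Ratio = 4.271/1.123 ≈ 3.80.

3.80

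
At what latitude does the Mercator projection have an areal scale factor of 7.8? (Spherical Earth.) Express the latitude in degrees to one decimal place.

Mercator areal scale is sec²φ.
sec²φ = 7.8  ⇒  cos²φ = 0.1282  ⇒  cos φ = 0.3581.
φ = arccos(0.3581) ≈ 69.0°.

69.0°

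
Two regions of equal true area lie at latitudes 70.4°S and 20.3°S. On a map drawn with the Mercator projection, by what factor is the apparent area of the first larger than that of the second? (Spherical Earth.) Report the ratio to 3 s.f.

7.82

Mercator areal scale is sec²φ.
At 70.4°: sec²(70.4°) = 1/0.3355² = 8.887.
At 20.3°: sec²(20.3°) = 1/0.9379² = 1.137.
Ratio = 8.887/1.137 = cos²(20.3°)/cos²(70.4°) ≈ 7.82.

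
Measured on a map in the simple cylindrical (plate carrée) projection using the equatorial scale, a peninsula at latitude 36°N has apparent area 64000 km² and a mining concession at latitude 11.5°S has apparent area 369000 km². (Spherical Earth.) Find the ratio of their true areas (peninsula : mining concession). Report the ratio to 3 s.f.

Plate carrée has h = 1 and k = sec φ, giving areal scale sec φ; true area = (apparent area) · cos φ.
True area of peninsula: 64000 × cos(36°) = 64000 × 0.8090 = 51780 km².
True area of mining concession: 369000 × cos(11.5°) = 369000 × 0.9799 = 361600 km².
Ratio = 51780 / 361600 ≈ 0.143.

0.143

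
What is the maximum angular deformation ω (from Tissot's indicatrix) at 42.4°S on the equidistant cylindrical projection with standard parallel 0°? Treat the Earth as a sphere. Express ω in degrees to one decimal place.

17.3°

Plate carrée maps x = Rλ, y = Rφ. The meridian scale is h = 1 and the parallel scale is k = 1/cos φ = sec φ.
At 42.4°: h = 1.000, k = 1.354; principal scales a = 1.354, b = 1.000.
sin(ω/2) = (a − b)/(a + b) = 0.3542/2.354 = 0.1504, so ω = 2 arcsin(0.1504) ≈ 17.3°.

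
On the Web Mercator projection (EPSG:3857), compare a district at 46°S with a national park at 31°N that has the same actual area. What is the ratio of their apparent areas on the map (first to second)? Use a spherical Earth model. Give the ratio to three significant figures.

1.52

On Mercator, area is exaggerated by sec²φ = 1/cos²φ.
At 46°: sec²(46°) = 1/0.6947² = 2.072.
At 31°: sec²(31°) = 1/0.8572² = 1.361.
Ratio = 2.072/1.361 = cos²(31°)/cos²(46°) ≈ 1.52.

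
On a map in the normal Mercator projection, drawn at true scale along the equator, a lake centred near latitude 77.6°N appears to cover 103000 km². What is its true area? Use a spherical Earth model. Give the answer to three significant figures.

For Mercator, h = k = sec φ (a conformal cylindrical projection has a single point scale, 1/cos φ).
Areal scale = k² = sec²φ = 1/cos²(77.6°) = 1/0.2147² = 21.69.
True area = apparent / (areal scale) = 103000 / 21.69 ≈ 4750 km².

4750 km²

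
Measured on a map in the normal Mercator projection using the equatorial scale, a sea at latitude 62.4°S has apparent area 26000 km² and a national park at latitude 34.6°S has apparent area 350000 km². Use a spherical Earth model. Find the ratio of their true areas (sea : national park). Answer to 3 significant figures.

0.0235

On Mercator the areal scale is sec²φ, so true area = apparent × cos²φ.
True area of sea: 26000 × cos²(62.4°) = 26000 × 0.2146 = 5581 km².
True area of national park: 350000 × cos²(34.6°) = 350000 × 0.6776 = 237100 km².
Ratio = 5581 / 237100 ≈ 0.0235.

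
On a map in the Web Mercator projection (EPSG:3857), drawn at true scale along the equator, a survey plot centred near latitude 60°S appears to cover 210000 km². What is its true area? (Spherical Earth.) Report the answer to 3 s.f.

52500 km²

Mercator is conformal, so the point scale is isotropic: h = k = sec φ = 1/cos φ.
Areal scale = k² = sec²φ = 1/cos²(60°) = 1/0.5000² = 4.000.
True area = apparent / (areal scale) = 210000 / 4.000 ≈ 52500 km².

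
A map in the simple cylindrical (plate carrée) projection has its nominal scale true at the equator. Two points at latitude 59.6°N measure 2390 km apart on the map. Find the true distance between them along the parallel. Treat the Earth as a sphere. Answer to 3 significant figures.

1210 km

In the plate carrée (x = Rλ, y = Rφ), meridians are true-scale (h = 1) and parallels are stretched by k = sec φ.
Along the parallel at 59.6°, map distances are exaggerated by k = sec 59.6° = 1.976.
True distance = 2390 / 1.976 = 2390 × cos 59.6° ≈ 1210 km.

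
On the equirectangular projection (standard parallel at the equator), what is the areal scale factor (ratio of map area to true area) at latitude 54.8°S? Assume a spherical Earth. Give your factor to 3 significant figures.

For the equirectangular projection with φ₀ = 0 (plate carrée), h = 1 along meridians and k = sec φ along parallels.
Areal scale = h·k = 1 × sec φ; at 54.8°, h = 1.000, k = 1.735, so h·k = 1.735.

1.73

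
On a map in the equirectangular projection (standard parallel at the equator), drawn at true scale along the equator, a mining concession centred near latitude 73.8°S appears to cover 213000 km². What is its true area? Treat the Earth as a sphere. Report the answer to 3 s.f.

For the equirectangular projection with φ₀ = 0 (plate carrée), h = 1 along meridians and k = sec φ along parallels.
Areal scale = h·k = 1 × sec φ; at 73.8°, h = 1.000, k = 3.584, so h·k = 3.584.
True area = apparent / (areal scale) = 213000 / 3.584 ≈ 59400 km².

59400 km²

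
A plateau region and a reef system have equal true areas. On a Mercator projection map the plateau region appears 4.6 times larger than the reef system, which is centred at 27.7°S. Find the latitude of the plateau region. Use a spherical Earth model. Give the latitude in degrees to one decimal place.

65.6°

On Mercator, (apparent₁)/(apparent₂) = sec²φ₁ / sec²φ₂ when true areas are equal.
cos²φ₂ / cos²φ₁ = 4.6  ⇒  cos φ₁ = cos 27.7° / √4.6 = 0.8854/2.145 = 0.4128.
φ₁ = arccos(0.4128) ≈ 65.6°.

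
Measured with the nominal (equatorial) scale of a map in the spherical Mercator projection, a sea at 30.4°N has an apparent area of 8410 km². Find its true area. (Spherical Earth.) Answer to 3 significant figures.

For Mercator, h = k = sec φ (a conformal cylindrical projection has a single point scale, 1/cos φ).
Areal scale = k² = sec²φ = 1/cos²(30.4°) = 1/0.8625² = 1.344.
True area = apparent / (areal scale) = 8410 / 1.344 ≈ 6260 km².

6260 km²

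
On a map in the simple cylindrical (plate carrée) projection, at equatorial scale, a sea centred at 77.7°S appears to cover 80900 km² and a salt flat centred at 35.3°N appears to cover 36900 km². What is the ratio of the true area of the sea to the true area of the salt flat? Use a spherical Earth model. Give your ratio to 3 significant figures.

Plate carrée has h = 1 and k = sec φ, giving areal scale sec φ; true area = (apparent area) · cos φ.
True area of sea: 80900 × cos(77.7°) = 80900 × 0.2130 = 17230 km².
True area of salt flat: 36900 × cos(35.3°) = 36900 × 0.8161 = 30120 km².
Ratio = 17230 / 30120 ≈ 0.572.

0.572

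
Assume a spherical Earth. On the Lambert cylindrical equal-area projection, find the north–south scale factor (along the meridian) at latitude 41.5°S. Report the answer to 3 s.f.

The Lambert cylindrical equal-area projection is the cylindrical equal-area projection with its standard parallel at the equator (φ₀ = 0). A cylindrical equal-area projection with standard parallel φ₀ has meridian scale h = cos φ / cos φ₀ and parallel scale k = cos φ₀ / cos φ (so areas are preserved, h·k = 1).
h = cos 41.5° / cos 0° = 0.7490/1.000 = 0.7490.

0.749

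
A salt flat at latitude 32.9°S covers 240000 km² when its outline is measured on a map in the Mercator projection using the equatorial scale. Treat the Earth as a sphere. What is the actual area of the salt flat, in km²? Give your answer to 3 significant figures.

For Mercator, h = k = sec φ (a conformal cylindrical projection has a single point scale, 1/cos φ).
Areal scale = k² = sec²φ = 1/cos²(32.9°) = 1/0.8396² = 1.419.
True area = apparent / (areal scale) = 240000 / 1.419 ≈ 169000 km².

169000 km²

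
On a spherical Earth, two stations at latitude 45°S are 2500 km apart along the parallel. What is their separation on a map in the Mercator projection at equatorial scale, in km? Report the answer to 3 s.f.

3540 km

Mercator is conformal, so the point scale is isotropic: h = k = sec φ = 1/cos φ.
Along the parallel, k = sec 45° = 1/0.7071 = 1.414.
Map distance = 2500 × 1.414 ≈ 3540 km.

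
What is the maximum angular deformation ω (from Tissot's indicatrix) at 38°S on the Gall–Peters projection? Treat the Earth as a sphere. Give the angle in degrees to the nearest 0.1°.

12.4°

Gall–Peters is a cylindrical equal-area projection with standard parallels at ±45°. For cylindrical equal-area with standard parallel φ₀, h = cos φ / cos φ₀ and k = cos φ₀ / cos φ, so h·k = 1.
At 38°: h = 1.114, k = 0.8973; principal scales a = 1.114, b = 0.8973.
sin(ω/2) = (a − b)/(a + b) = 0.2171/2.012 = 0.1079, so ω = 2 arcsin(0.1079) ≈ 12.4°.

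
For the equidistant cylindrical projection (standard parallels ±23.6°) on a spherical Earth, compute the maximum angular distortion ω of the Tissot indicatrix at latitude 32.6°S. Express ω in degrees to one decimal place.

In the equirectangular projection with standard parallel φ₀ = 23.6° (x = Rλ cos φ₀, y = Rφ), meridians are true-scale (h = 1) and the parallel scale is k = cos φ₀ / cos φ.
At 32.6°: h = 1.000, k = 1.088; principal scales a = 1.088, b = 1.000.
sin(ω/2) = (a − b)/(a + b) = 0.08773/2.088 = 0.04202, so ω = 2 arcsin(0.04202) ≈ 4.8°.

4.8°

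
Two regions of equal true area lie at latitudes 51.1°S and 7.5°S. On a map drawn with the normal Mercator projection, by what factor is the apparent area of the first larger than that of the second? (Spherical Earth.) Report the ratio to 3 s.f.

2.49

Mercator is conformal with k = sec φ, so areal scale = k² = sec²φ.
At 51.1°: sec²(51.1°) = 1/0.6280² = 2.536.
At 7.5°: sec²(7.5°) = 1/0.9914² = 1.017.
Ratio = 2.536/1.017 = cos²(7.5°)/cos²(51.1°) ≈ 2.49.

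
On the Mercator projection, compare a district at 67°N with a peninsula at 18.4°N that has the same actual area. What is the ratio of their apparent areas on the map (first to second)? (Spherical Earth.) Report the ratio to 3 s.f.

Mercator is conformal with k = sec φ, so areal scale = k² = sec²φ.
At 67°: sec²(67°) = 1/0.3907² = 6.550.
At 18.4°: sec²(18.4°) = 1/0.9489² = 1.111.
Ratio = 6.550/1.111 = cos²(18.4°)/cos²(67°) ≈ 5.90.

5.90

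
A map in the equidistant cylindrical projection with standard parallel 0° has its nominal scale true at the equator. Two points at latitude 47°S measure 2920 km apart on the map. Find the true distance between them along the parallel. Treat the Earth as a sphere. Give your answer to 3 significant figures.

Plate carrée maps x = Rλ, y = Rφ. The meridian scale is h = 1 and the parallel scale is k = 1/cos φ = sec φ.
Along the parallel at 47°, map distances are exaggerated by k = sec 47° = 1.466.
True distance = 2920 / 1.466 = 2920 × cos 47° ≈ 1990 km.

1990 km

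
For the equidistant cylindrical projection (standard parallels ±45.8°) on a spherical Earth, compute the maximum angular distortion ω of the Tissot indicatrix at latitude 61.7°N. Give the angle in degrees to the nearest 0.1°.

With standard parallel φ₀ = 45.8°, the equirectangular projection gives x = Rλ cos φ₀, y = Rφ, so h = 1 and k = cos 45.8° / cos φ.
At 61.7°: h = 1.000, k = 1.471; principal scales a = 1.471, b = 1.000.
sin(ω/2) = (a − b)/(a + b) = 0.4705/2.471 = 0.1905, so ω = 2 arcsin(0.1905) ≈ 22.0°.

22.0°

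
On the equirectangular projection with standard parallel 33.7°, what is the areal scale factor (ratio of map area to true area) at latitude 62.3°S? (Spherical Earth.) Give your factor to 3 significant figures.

1.79

With standard parallel φ₀ = 33.7°, the equirectangular projection gives x = Rλ cos φ₀, y = Rφ, so h = 1 and k = cos 33.7° / cos φ.
Areal scale = h·k = 1 × cos φ₀ / cos φ; at 62.3°, h = 1.000, k = 1.790, so h·k = 1.790.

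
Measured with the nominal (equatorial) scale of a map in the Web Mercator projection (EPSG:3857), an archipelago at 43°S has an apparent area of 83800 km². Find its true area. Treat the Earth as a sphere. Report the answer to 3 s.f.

Mercator is conformal, so the point scale is isotropic: h = k = sec φ = 1/cos φ.
Areal scale = k² = sec²φ = 1/cos²(43°) = 1/0.7314² = 1.870.
True area = apparent / (areal scale) = 83800 / 1.870 ≈ 44800 km².

44800 km²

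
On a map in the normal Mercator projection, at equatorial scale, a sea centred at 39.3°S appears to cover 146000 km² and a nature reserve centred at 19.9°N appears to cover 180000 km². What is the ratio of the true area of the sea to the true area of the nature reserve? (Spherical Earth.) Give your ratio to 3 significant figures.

On Mercator the areal scale is sec²φ, so true area = apparent × cos²φ.
True area of sea: 146000 × cos²(39.3°) = 146000 × 0.5988 = 87430 km².
True area of nature reserve: 180000 × cos²(19.9°) = 180000 × 0.8841 = 159100 km².
Ratio = 87430 / 159100 ≈ 0.549.

0.549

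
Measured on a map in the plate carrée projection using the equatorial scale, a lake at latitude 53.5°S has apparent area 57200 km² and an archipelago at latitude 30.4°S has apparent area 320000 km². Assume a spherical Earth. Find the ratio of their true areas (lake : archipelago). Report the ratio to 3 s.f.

0.123

On the plate carrée, areal scale = h·k = 1 × sec φ, so true area = apparent × cos φ.
True area of lake: 57200 × cos(53.5°) = 57200 × 0.5948 = 34020 km².
True area of archipelago: 320000 × cos(30.4°) = 320000 × 0.8625 = 276000 km².
Ratio = 34020 / 276000 ≈ 0.123.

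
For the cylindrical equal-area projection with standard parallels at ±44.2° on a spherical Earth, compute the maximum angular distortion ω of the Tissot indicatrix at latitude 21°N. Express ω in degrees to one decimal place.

For cylindrical equal-area with standard parallel φ₀, h = cos φ / cos φ₀ and k = cos φ₀ / cos φ, so h·k = 1.
At 21°: h = 1.302, k = 0.7679; principal scales a = 1.302, b = 0.7679.
sin(ω/2) = (a − b)/(a + b) = 0.5343/2.070 = 0.2581, so ω = 2 arcsin(0.2581) ≈ 29.9°.

29.9°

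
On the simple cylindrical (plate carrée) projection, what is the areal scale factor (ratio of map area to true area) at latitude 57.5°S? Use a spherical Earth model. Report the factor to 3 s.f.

1.86

For the equirectangular projection with φ₀ = 0 (plate carrée), h = 1 along meridians and k = sec φ along parallels.
Areal scale = h·k = 1 × sec φ; at 57.5°, h = 1.000, k = 1.861, so h·k = 1.861.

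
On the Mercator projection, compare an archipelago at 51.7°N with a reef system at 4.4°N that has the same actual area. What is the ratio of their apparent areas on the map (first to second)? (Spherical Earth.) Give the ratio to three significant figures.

2.59

On Mercator, area is exaggerated by sec²φ = 1/cos²φ.
At 51.7°: sec²(51.7°) = 1/0.6198² = 2.603.
At 4.4°: sec²(4.4°) = 1/0.9971² = 1.006.
Ratio = 2.603/1.006 = cos²(4.4°)/cos²(51.7°) ≈ 2.59.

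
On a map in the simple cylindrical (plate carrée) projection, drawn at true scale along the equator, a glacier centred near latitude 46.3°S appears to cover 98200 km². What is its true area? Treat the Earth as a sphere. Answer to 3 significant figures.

67800 km²

For the equirectangular projection with φ₀ = 0 (plate carrée), h = 1 along meridians and k = sec φ along parallels.
Areal scale = h·k = 1 × sec φ; at 46.3°, h = 1.000, k = 1.447, so h·k = 1.447.
True area = apparent / (areal scale) = 98200 / 1.447 ≈ 67800 km².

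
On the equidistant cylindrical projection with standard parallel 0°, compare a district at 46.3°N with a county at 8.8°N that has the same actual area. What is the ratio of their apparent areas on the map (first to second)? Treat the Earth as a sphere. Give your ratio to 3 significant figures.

1.43

Plate carrée maps x = Rλ, y = Rφ. The meridian scale is h = 1 and the parallel scale is k = 1/cos φ = sec φ.
Areal scale at 46.3°: h·k = 1.000 × 1.447 = 1.447.
Areal scale at 8.8°: h·k = 1.000 × 1.012 = 1.012.
Ratio = 1.447/1.012 ≈ 1.43.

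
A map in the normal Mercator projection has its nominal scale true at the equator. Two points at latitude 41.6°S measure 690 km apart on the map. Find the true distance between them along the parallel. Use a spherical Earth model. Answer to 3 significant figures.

516 km

Mercator is conformal, so the point scale is isotropic: h = k = sec φ = 1/cos φ.
Along the parallel at 41.6°, map distances are exaggerated by k = sec 41.6° = 1.337.
True distance = 690 / 1.337 = 690 × cos 41.6° ≈ 516 km.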